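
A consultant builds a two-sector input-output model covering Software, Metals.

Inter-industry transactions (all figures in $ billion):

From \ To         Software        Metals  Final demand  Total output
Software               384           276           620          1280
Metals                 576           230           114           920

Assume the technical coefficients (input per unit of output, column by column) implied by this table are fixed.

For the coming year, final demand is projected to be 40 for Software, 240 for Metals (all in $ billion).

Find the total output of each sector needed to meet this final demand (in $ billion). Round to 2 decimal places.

x_S = 261.54, x_M = 476.92

Technical coefficients a_ij = z_ij / X_j:
  a_SS = 384/1280 = 0.30, a_MS = 576/1280 = 0.45
  a_SM = 276/920 = 0.30, a_MM = 230/920 = 0.25
I − A =
  [   0.70    -0.30]
  [  -0.45     0.75]
det(I−A) = (0.70)(0.75) − (-0.30)(-0.45) = 0.3900
adj(I−A) = [[0.75, 0.30], [0.45, 0.70]]
(I − A)⁻¹ = adj(I−A) / det(I−A) ≈
  [   1.9231     0.7692]
  [   1.1538     1.7949]
x = (I − A)⁻¹ d = adj(I−A)·d / det(I−A), with det(I−A) = 0.3900:
  x_S = (0.75·40 + 0.30·240) / 0.3900 = 102.00 / 0.3900 ≈ 261.54
  x_M = (0.45·40 + 0.70·240) / 0.3900 = 186.00 / 0.3900 ≈ 476.92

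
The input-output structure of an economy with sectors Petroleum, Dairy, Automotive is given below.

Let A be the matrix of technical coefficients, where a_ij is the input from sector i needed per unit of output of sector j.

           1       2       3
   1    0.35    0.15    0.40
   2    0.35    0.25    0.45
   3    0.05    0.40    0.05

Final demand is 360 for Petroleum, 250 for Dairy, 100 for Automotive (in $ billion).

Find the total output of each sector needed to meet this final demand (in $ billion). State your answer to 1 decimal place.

I − A =
  [   0.65    -0.15    -0.40]
  [  -0.35     0.75    -0.45]
  [  -0.05    -0.40     0.95]
Cofactors of I−A, C_ij = (−1)^(i+j)·(minor ij) (rows/columns in the sector order above):
  C_11 = (0.75)(0.95) − (-0.45)(-0.40) = 0.5325
  C_12 = −[(-0.35)(0.95) − (-0.45)(-0.05)] = 0.3550
  C_13 = (-0.35)(-0.40) − (0.75)(-0.05) = 0.1775
  C_21 = −[(-0.15)(0.95) − (-0.40)(-0.40)] = 0.3025
  C_22 = (0.65)(0.95) − (-0.40)(-0.05) = 0.5975
  C_23 = −[(0.65)(-0.40) − (-0.15)(-0.05)] = 0.2675
  C_31 = (-0.15)(-0.45) − (-0.40)(0.75) = 0.3675
  C_32 = −[(0.65)(-0.45) − (-0.40)(-0.35)] = 0.4325
  C_33 = (0.65)(0.75) − (-0.15)(-0.35) = 0.4350
det(I−A) = Σ_j (I−A)_1j·C_1j = (0.65)(0.5325) + (-0.15)(0.3550) + (-0.40)(0.1775) = 0.221875
adj(I−A) = Cᵀ =
  [ 0.5325   0.3025   0.3675]
  [ 0.3550   0.5975   0.4325]
  [ 0.1775   0.2675   0.4350]
(I − A)⁻¹ = adj(I−A) / det(I−A) ≈
  [   2.4000     1.3634     1.6563]
  [   1.6000     2.6930     1.9493]
  [   0.8000     1.2056     1.9606]
x = (I − A)⁻¹ d = adj(I−A)·d / det(I−A), with det(I−A) = 0.221875:
  x_1 = (0.5325·360 + 0.3025·250 + 0.3675·100) / 0.221875 = 304.075 / 0.221875 ≈ 1370.5
  x_2 = (0.3550·360 + 0.5975·250 + 0.4325·100) / 0.221875 = 320.425 / 0.221875 ≈ 1444.2
  x_3 = (0.1775·360 + 0.2675·250 + 0.4350·100) / 0.221875 = 174.275 / 0.221875 ≈ 785.5

x_1 = 1370.5, x_2 = 1444.2, x_3 = 785.5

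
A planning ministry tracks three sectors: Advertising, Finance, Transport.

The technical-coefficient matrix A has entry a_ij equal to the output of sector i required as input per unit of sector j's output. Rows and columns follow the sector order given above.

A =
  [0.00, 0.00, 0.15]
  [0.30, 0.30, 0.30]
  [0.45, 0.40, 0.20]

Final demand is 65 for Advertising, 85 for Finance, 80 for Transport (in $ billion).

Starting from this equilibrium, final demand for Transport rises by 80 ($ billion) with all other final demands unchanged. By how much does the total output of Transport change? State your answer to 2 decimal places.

Δx_T = 149.43

I − A =
  [   1.00     0.00    -0.15]
  [  -0.30     0.70    -0.30]
  [  -0.45    -0.40     0.80]
Cofactors of I−A, C_ij = (−1)^(i+j)·(minor ij) (rows/columns in the sector order above):
  C_11 = (0.70)(0.80) − (-0.30)(-0.40) = 0.4400
  C_12 = −[(-0.30)(0.80) − (-0.30)(-0.45)] = 0.3750
  C_13 = (-0.30)(-0.40) − (0.70)(-0.45) = 0.4350
  C_21 = −[(0.00)(0.80) − (-0.15)(-0.40)] = 0.0600
  C_22 = (1.00)(0.80) − (-0.15)(-0.45) = 0.7325
  C_23 = −[(1.00)(-0.40) − (0.00)(-0.45)] = 0.4000
  C_31 = (0.00)(-0.30) − (-0.15)(0.70) = 0.1050
  C_32 = −[(1.00)(-0.30) − (-0.15)(-0.30)] = 0.3450
  C_33 = (1.00)(0.70) − (0.00)(-0.30) = 0.7000
det(I−A) = Σ_j (I−A)_1j·C_1j = (1.00)(0.4400) + (0.00)(0.3750) + (-0.15)(0.4350) = 0.37475
adj(I−A) = Cᵀ =
  [ 0.4400   0.0600   0.1050]
  [ 0.3750   0.7325   0.3450]
  [ 0.4350   0.4000   0.7000]
(I − A)⁻¹ = adj(I−A) / det(I−A) ≈
  [   1.1741     0.1601     0.2802]
  [   1.0007     1.9546     0.9206]
  [   1.1608     1.0674     1.8679]
Δx = (I − A)⁻¹ Δd with Δd having +80 in the Transport component and 0 elsewhere.
So Δx_T = L_TT · (+80), where L_TT = adj(I−A)_TT / det(I−A) = 0.7000 / 0.37475.
Δx_T = 0.7000 × (+80) / 0.37475 = 56.00 / 0.37475 ≈ 149.43.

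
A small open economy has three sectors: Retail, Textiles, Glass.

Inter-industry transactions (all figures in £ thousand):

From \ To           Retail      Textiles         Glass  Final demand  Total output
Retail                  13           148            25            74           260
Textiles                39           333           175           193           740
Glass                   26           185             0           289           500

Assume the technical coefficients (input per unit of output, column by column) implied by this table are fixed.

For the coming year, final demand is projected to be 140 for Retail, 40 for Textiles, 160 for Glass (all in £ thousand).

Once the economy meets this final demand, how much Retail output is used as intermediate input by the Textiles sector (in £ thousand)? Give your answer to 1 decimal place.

z_RT = 59.4

Technical coefficients a_ij = z_ij / X_j:
  a_RR = 13/260 = 0.05, a_TR = 39/260 = 0.15, a_GR = 26/260 = 0.10
  a_RT = 148/740 = 0.20, a_TT = 333/740 = 0.45, a_GT = 185/740 = 0.25
  a_RG = 25/500 = 0.05, a_TG = 175/500 = 0.35, a_GG = 0/500 = 0.00
I − A =
  [   0.95    -0.20    -0.05]
  [  -0.15     0.55    -0.35]
  [  -0.10    -0.25     1.00]
Cofactors of I−A, C_ij = (−1)^(i+j)·(minor ij) (rows/columns in the sector order above):
  C_11 = (0.55)(1.00) − (-0.35)(-0.25) = 0.4625
  C_12 = −[(-0.15)(1.00) − (-0.35)(-0.10)] = 0.1850
  C_13 = (-0.15)(-0.25) − (0.55)(-0.10) = 0.0925
  C_21 = −[(-0.20)(1.00) − (-0.05)(-0.25)] = 0.2125
  C_22 = (0.95)(1.00) − (-0.05)(-0.10) = 0.9450
  C_23 = −[(0.95)(-0.25) − (-0.20)(-0.10)] = 0.2575
  C_31 = (-0.20)(-0.35) − (-0.05)(0.55) = 0.0975
  C_32 = −[(0.95)(-0.35) − (-0.05)(-0.15)] = 0.3400
  C_33 = (0.95)(0.55) − (-0.20)(-0.15) = 0.4925
det(I−A) = Σ_j (I−A)_1j·C_1j = (0.95)(0.4625) + (-0.20)(0.1850) + (-0.05)(0.0925) = 0.39775
adj(I−A) = Cᵀ =
  [ 0.4625   0.2125   0.0975]
  [ 0.1850   0.9450   0.3400]
  [ 0.0925   0.2575   0.4925]
(I − A)⁻¹ = adj(I−A) / det(I−A) ≈
  [   1.1628     0.5343     0.2451]
  [   0.4651     2.3759     0.8548]
  [   0.2326     0.6474     1.2382]
First solve x = (I − A)⁻¹ d = adj(I−A)·d / det(I−A); in particular x_T = (0.1850·140 + 0.9450·40 + 0.3400·160) / 0.39775 = 118.10 / 0.39775 ≈ 296.920.
Intermediate flow from R to T: z_RT = a_RT · x_T = 0.20 × 118.10 / 0.39775 = 23.62 / 0.39775 ≈ 59.4.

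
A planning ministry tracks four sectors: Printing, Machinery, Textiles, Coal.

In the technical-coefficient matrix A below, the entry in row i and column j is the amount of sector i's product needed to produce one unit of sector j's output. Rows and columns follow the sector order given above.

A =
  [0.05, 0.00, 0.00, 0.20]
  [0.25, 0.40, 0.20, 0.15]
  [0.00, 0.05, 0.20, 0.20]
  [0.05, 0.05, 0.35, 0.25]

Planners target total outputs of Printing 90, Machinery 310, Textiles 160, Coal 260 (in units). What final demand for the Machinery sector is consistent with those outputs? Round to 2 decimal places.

I − A =
  [   0.95     0.00     0.00    -0.20]
  [  -0.25     0.60    -0.20    -0.15]
  [   0.00    -0.05     0.80    -0.20]
  [  -0.05    -0.05    -0.35     0.75]
d = (I − A) x:
  d_P = (+0.95)·90 + (+0.00)·310 + (+0.00)·160 + (-0.20)·260 = 33.50
  d_M = (-0.25)·90 + (+0.60)·310 + (-0.20)·160 + (-0.15)·260 = 92.50
  d_T = (+0.00)·90 + (-0.05)·310 + (+0.80)·160 + (-0.20)·260 = 60.50
  d_C = (-0.05)·90 + (-0.05)·310 + (-0.35)·160 + (+0.75)·260 = 119.00

d_M = 92.50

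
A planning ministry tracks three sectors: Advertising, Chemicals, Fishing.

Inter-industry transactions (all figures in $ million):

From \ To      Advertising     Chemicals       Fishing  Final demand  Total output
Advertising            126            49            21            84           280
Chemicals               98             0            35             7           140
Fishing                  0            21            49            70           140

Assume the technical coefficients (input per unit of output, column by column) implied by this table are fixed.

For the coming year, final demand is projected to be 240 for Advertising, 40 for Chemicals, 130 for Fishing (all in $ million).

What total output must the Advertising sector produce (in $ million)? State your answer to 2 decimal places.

x_1 = 753.38

Technical coefficients a_ij = z_ij / X_j:
  a_11 = 126/280 = 0.45, a_21 = 98/280 = 0.35, a_31 = 0/280 = 0.00
  a_12 = 49/140 = 0.35, a_22 = 0/140 = 0.00, a_32 = 21/140 = 0.15
  a_13 = 21/140 = 0.15, a_23 = 35/140 = 0.25, a_33 = 49/140 = 0.35
I − A =
  [   0.55    -0.35    -0.15]
  [  -0.35     1.00    -0.25]
  [   0.00    -0.15     0.65]
Cofactors of I−A, C_ij = (−1)^(i+j)·(minor ij) (rows/columns in the sector order above):
  C_11 = (1.00)(0.65) − (-0.25)(-0.15) = 0.6125
  C_12 = −[(-0.35)(0.65) − (-0.25)(0.00)] = 0.2275
  C_13 = (-0.35)(-0.15) − (1.00)(0.00) = 0.0525
  C_21 = −[(-0.35)(0.65) − (-0.15)(-0.15)] = 0.2500
  C_22 = (0.55)(0.65) − (-0.15)(0.00) = 0.3575
  C_23 = −[(0.55)(-0.15) − (-0.35)(0.00)] = 0.0825
  C_31 = (-0.35)(-0.25) − (-0.15)(1.00) = 0.2375
  C_32 = −[(0.55)(-0.25) − (-0.15)(-0.35)] = 0.1900
  C_33 = (0.55)(1.00) − (-0.35)(-0.35) = 0.4275
det(I−A) = Σ_j (I−A)_1j·C_1j = (0.55)(0.6125) + (-0.35)(0.2275) + (-0.15)(0.0525) = 0.249375
adj(I−A) = Cᵀ =
  [ 0.6125   0.2500   0.2375]
  [ 0.2275   0.3575   0.1900]
  [ 0.0525   0.0825   0.4275]
(I − A)⁻¹ = adj(I−A) / det(I−A) ≈
  [   2.4561     1.0025     0.9524]
  [   0.9123     1.4336     0.7619]
  [   0.2105     0.3308     1.7143]
x = (I − A)⁻¹ d = adj(I−A)·d / det(I−A), with det(I−A) = 0.249375:
  x_1 = (0.6125·240 + 0.2500·40 + 0.2375·130) / 0.249375 = 187.875 / 0.249375 ≈ 753.38
  x_2 = (0.2275·240 + 0.3575·40 + 0.1900·130) / 0.249375 = 93.60 / 0.249375 ≈ 375.34
  x_3 = (0.0525·240 + 0.0825·40 + 0.4275·130) / 0.249375 = 71.475 / 0.249375 ≈ 286.62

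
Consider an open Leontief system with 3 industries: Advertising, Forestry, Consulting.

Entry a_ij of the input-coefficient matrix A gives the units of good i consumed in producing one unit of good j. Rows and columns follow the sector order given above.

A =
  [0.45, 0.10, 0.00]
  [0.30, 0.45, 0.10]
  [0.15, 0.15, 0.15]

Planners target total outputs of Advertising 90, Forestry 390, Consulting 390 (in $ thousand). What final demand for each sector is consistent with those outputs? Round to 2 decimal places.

d_A = 10.50, d_F = 148.50, d_C = 259.50

I − A =
  [   0.55    -0.10     0.00]
  [  -0.30     0.55    -0.10]
  [  -0.15    -0.15     0.85]
d = (I − A) x:
  d_A = (+0.55)·90 + (-0.10)·390 + (+0.00)·390 = 10.50
  d_F = (-0.30)·90 + (+0.55)·390 + (-0.10)·390 = 148.50
  d_C = (-0.15)·90 + (-0.15)·390 + (+0.85)·390 = 259.50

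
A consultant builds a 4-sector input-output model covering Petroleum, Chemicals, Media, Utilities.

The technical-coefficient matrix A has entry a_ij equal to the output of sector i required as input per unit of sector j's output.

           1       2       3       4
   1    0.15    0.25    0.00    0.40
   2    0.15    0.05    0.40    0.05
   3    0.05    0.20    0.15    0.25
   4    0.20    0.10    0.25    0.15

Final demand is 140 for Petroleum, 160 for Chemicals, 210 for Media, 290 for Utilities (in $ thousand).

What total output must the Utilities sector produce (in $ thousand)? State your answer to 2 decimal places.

I − A =
  [   0.85    -0.25     0.00    -0.40]
  [  -0.15     0.95    -0.40    -0.05]
  [  -0.05    -0.20     0.85    -0.25]
  [  -0.20    -0.10    -0.25     0.85]
Compute the cofactors C_ij = (−1)^(i+j)·(3×3 minor ij) of I−A; the adjugate is their transpose:
adj(I−A) = Cᵀ =
  [ 0.542250   0.219000   0.199125   0.326625]
  [ 0.145125   0.488000   0.282625   0.180125]
  [ 0.118875   0.174875   0.565750   0.232625]
  [ 0.179625   0.160375   0.246500   0.581500]
det(I−A) = Σ_j (I−A)_1j·C_1j = (0.85)(0.542250) + (-0.25)(0.145125) + (0.00)(0.118875) + (-0.40)(0.179625) = 0.35278125
(I − A)⁻¹ = adj(I−A) / det(I−A) ≈
  [   1.5371     0.6208     0.5644     0.9259]
  [   0.4114     1.3833     0.8011     0.5106]
  [   0.3370     0.4957     1.6037     0.6594]
  [   0.5092     0.4546     0.6987     1.6483]
x = (I − A)⁻¹ d = adj(I−A)·d / det(I−A), with det(I−A) = 0.35278125:
  x_1 = (0.542250·140 + 0.219000·160 + 0.199125·210 + 0.326625·290) / 0.35278125 = 247.4925 / 0.35278125 ≈ 701.55
  x_2 = (0.145125·140 + 0.488000·160 + 0.282625·210 + 0.180125·290) / 0.35278125 = 209.985 / 0.35278125 ≈ 595.23
  x_3 = (0.118875·140 + 0.174875·160 + 0.565750·210 + 0.232625·290) / 0.35278125 = 230.89125 / 0.35278125 ≈ 654.49
  x_4 = (0.179625·140 + 0.160375·160 + 0.246500·210 + 0.581500·290) / 0.35278125 = 271.2075 / 0.35278125 ≈ 768.77

x_4 = 768.77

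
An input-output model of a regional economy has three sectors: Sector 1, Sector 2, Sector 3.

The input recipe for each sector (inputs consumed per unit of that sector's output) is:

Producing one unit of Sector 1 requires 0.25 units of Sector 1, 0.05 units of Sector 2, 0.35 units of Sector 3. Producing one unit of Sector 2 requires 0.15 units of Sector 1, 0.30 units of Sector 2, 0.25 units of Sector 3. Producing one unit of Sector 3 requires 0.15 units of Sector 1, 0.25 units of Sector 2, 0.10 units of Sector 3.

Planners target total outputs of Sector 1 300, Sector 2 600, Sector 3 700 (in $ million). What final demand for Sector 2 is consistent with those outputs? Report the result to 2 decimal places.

I − A =
  [   0.75    -0.15    -0.15]
  [  -0.05     0.70    -0.25]
  [  -0.35    -0.25     0.90]
d = (I − A) x:
  d_1 = (+0.75)·300 + (-0.15)·600 + (-0.15)·700 = 30.00
  d_2 = (-0.05)·300 + (+0.70)·600 + (-0.25)·700 = 230.00
  d_3 = (-0.35)·300 + (-0.25)·600 + (+0.90)·700 = 375.00

d_2 = 230.00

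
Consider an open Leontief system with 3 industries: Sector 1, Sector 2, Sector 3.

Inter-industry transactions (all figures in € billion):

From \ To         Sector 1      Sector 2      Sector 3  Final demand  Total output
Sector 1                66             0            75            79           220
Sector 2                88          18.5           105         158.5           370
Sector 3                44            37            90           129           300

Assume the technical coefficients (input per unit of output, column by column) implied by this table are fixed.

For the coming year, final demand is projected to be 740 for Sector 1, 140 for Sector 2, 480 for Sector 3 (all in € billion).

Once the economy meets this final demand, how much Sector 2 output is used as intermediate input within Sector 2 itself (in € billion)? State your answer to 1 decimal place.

Technical coefficients a_ij = z_ij / X_j:
  a_11 = 66/220 = 0.30, a_21 = 88/220 = 0.40, a_31 = 44/220 = 0.20
  a_12 = 0/370 = 0.00, a_22 = 18.5/370 = 0.05, a_32 = 37/370 = 0.10
  a_13 = 75/300 = 0.25, a_23 = 105/300 = 0.35, a_33 = 90/300 = 0.30
I − A =
  [   0.70     0.00    -0.25]
  [  -0.40     0.95    -0.35]
  [  -0.20    -0.10     0.70]
Cofactors of I−A, C_ij = (−1)^(i+j)·(minor ij) (rows/columns in the sector order above):
  C_11 = (0.95)(0.70) − (-0.35)(-0.10) = 0.6300
  C_12 = −[(-0.40)(0.70) − (-0.35)(-0.20)] = 0.3500
  C_13 = (-0.40)(-0.10) − (0.95)(-0.20) = 0.2300
  C_21 = −[(0.00)(0.70) − (-0.25)(-0.10)] = 0.0250
  C_22 = (0.70)(0.70) − (-0.25)(-0.20) = 0.4400
  C_23 = −[(0.70)(-0.10) − (0.00)(-0.20)] = 0.0700
  C_31 = (0.00)(-0.35) − (-0.25)(0.95) = 0.2375
  C_32 = −[(0.70)(-0.35) − (-0.25)(-0.40)] = 0.3450
  C_33 = (0.70)(0.95) − (0.00)(-0.40) = 0.6650
det(I−A) = Σ_j (I−A)_1j·C_1j = (0.70)(0.6300) + (0.00)(0.3500) + (-0.25)(0.2300) = 0.3835
adj(I−A) = Cᵀ =
  [ 0.6300   0.0250   0.2375]
  [ 0.3500   0.4400   0.3450]
  [ 0.2300   0.0700   0.6650]
(I − A)⁻¹ = adj(I−A) / det(I−A) ≈
  [   1.6428     0.0652     0.6193]
  [   0.9126     1.1473     0.8996]
  [   0.5997     0.1825     1.7340]
First solve x = (I − A)⁻¹ d = adj(I−A)·d / det(I−A); in particular x_2 = (0.3500·740 + 0.4400·140 + 0.3450·480) / 0.3835 = 486.20 / 0.3835 ≈ 1267.797.
Intermediate flow from 2 to 2: z_22 = a_22 · x_2 = 0.05 × 486.20 / 0.3835 = 24.31 / 0.3835 ≈ 63.4.

z_22 = 63.4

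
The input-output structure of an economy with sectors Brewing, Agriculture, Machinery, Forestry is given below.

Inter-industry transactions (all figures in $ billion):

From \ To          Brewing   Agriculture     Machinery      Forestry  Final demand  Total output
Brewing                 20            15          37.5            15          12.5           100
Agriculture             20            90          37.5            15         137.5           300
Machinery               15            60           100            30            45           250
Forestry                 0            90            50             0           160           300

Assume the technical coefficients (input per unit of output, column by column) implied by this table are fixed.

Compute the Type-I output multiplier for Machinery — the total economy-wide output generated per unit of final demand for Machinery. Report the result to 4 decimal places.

m_M = 3.7965

Technical coefficients a_ij = z_ij / X_j:
  a_BB = 20/100 = 0.20, a_AB = 20/100 = 0.20, a_MB = 15/100 = 0.15, a_FB = 0/100 = 0.00
  a_BA = 15/300 = 0.05, a_AA = 90/300 = 0.30, a_MA = 60/300 = 0.20, a_FA = 90/300 = 0.30
  a_BM = 37.5/250 = 0.15, a_AM = 37.5/250 = 0.15, a_MM = 100/250 = 0.40, a_FM = 50/250 = 0.20
  a_BF = 15/300 = 0.05, a_AF = 15/300 = 0.05, a_MF = 30/300 = 0.10, a_FF = 0/300 = 0.00
I − A =
  [   0.80    -0.05    -0.15    -0.05]
  [  -0.20     0.70    -0.15    -0.05]
  [  -0.15    -0.20     0.60    -0.10]
  [   0.00    -0.30    -0.20     1.00]
Compute the cofactors C_ij = (−1)^(i+j)·(3×3 minor ij) of I−A; the adjugate is their transpose:
adj(I−A) = Cᵀ =
  [ 0.360500   0.074500   0.120000   0.033750]
  [ 0.140000   0.440000   0.160000   0.045000]
  [ 0.148750   0.193750   0.535000   0.070625]
  [ 0.071750   0.170750   0.155000   0.283125]
det(I−A) = Σ_j (I−A)_1j·C_1j = (0.80)(0.360500) + (-0.05)(0.140000) + (-0.15)(0.148750) + (-0.05)(0.071750) = 0.2555
(I − A)⁻¹ = adj(I−A) / det(I−A) ≈
  [   1.41096     0.29159     0.46967     0.13209]
  [   0.54795     1.72211     0.62622     0.17613]
  [   0.58219     0.75832     2.09393     0.27642]
  [   0.28082     0.66830     0.60665     1.10812]
The output multiplier for sector j is the column-j sum of the Leontief inverse (I − A)⁻¹ = adj(I−A) / det(I−A).
Column M of adj(I−A): (0.120000, 0.160000, 0.535000, 0.155000); det(I−A) = 0.2555.
m_M = (0.120000 + 0.160000 + 0.535000 + 0.155000) / 0.2555 = 0.97 / 0.2555 ≈ 3.7965.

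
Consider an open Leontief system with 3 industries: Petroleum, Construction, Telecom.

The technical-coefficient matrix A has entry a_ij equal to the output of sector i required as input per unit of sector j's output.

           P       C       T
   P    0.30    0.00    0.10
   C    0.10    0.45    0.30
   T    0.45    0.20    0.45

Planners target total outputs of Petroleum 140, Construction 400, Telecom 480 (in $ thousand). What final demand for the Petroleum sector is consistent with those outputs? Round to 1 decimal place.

I − A =
  [   0.70     0.00    -0.10]
  [  -0.10     0.55    -0.30]
  [  -0.45    -0.20     0.55]
d = (I − A) x:
  d_P = (+0.70)·140 + (+0.00)·400 + (-0.10)·480 = 50.0
  d_C = (-0.10)·140 + (+0.55)·400 + (-0.30)·480 = 62.0
  d_T = (-0.45)·140 + (-0.20)·400 + (+0.55)·480 = 121.0

d_P = 50.0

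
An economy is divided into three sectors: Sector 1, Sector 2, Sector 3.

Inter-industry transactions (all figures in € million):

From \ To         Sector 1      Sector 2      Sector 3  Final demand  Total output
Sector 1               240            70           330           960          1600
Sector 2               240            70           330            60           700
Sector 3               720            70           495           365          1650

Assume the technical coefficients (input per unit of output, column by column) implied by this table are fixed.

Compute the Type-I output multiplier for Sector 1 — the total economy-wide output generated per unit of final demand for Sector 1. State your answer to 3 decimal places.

m_1 = 2.952

Technical coefficients a_ij = z_ij / X_j:
  a_11 = 240/1600 = 0.15, a_21 = 240/1600 = 0.15, a_31 = 720/1600 = 0.45
  a_12 = 70/700 = 0.10, a_22 = 70/700 = 0.10, a_32 = 70/700 = 0.10
  a_13 = 330/1650 = 0.20, a_23 = 330/1650 = 0.20, a_33 = 495/1650 = 0.30
I − A =
  [   0.85    -0.10    -0.20]
  [  -0.15     0.90    -0.20]
  [  -0.45    -0.10     0.70]
Cofactors of I−A, C_ij = (−1)^(i+j)·(minor ij) (rows/columns in the sector order above):
  C_11 = (0.90)(0.70) − (-0.20)(-0.10) = 0.6100
  C_12 = −[(-0.15)(0.70) − (-0.20)(-0.45)] = 0.1950
  C_13 = (-0.15)(-0.10) − (0.90)(-0.45) = 0.4200
  C_21 = −[(-0.10)(0.70) − (-0.20)(-0.10)] = 0.0900
  C_22 = (0.85)(0.70) − (-0.20)(-0.45) = 0.5050
  C_23 = −[(0.85)(-0.10) − (-0.10)(-0.45)] = 0.1300
  C_31 = (-0.10)(-0.20) − (-0.20)(0.90) = 0.2000
  C_32 = −[(0.85)(-0.20) − (-0.20)(-0.15)] = 0.2000
  C_33 = (0.85)(0.90) − (-0.10)(-0.15) = 0.7500
det(I−A) = Σ_j (I−A)_1j·C_1j = (0.85)(0.6100) + (-0.10)(0.1950) + (-0.20)(0.4200) = 0.4150
adj(I−A) = Cᵀ =
  [ 0.6100   0.0900   0.2000]
  [ 0.1950   0.5050   0.2000]
  [ 0.4200   0.1300   0.7500]
(I − A)⁻¹ = adj(I−A) / det(I−A) ≈
  [   1.4699     0.2169     0.4819]
  [   0.4699     1.2169     0.4819]
  [   1.0120     0.3133     1.8072]
The output multiplier for sector j is the column-j sum of the Leontief inverse (I − A)⁻¹ = adj(I−A) / det(I−A).
Column 1 of adj(I−A): (0.6100, 0.1950, 0.4200); det(I−A) = 0.4150.
m_1 = (0.6100 + 0.1950 + 0.4200) / 0.4150 = 1.225 / 0.4150 ≈ 2.952.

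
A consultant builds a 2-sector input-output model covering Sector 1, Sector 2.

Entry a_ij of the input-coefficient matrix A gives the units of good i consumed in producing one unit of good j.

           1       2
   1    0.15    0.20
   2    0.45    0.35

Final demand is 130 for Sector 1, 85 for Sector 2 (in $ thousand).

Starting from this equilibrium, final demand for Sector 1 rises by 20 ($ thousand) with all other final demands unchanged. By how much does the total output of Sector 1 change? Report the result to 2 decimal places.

I − A =
  [   0.85    -0.20]
  [  -0.45     0.65]
det(I−A) = (0.85)(0.65) − (-0.20)(-0.45) = 0.4625
adj(I−A) = [[0.65, 0.20], [0.45, 0.85]]
(I − A)⁻¹ = adj(I−A) / det(I−A) ≈
  [   1.4054     0.4324]
  [   0.9730     1.8378]
Δx = (I − A)⁻¹ Δd with Δd having +20 in the Sector 1 component and 0 elsewhere.
So Δx_1 = L_11 · (+20), where L_11 = adj(I−A)_11 / det(I−A) = 0.65 / 0.4625.
Δx_1 = 0.65 × (+20) / 0.4625 = 13.00 / 0.4625 ≈ 28.11.

Δx_1 = 28.11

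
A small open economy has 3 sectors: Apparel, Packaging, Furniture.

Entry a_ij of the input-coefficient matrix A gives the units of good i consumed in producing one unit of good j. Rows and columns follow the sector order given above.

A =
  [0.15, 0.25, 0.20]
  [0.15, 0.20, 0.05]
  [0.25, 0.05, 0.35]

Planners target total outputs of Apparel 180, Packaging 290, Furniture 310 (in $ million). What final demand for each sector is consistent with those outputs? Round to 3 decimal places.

d_1 = 18.500, d_2 = 189.500, d_3 = 142.000

I − A =
  [   0.85    -0.25    -0.20]
  [  -0.15     0.80    -0.05]
  [  -0.25    -0.05     0.65]
d = (I − A) x:
  d_1 = (+0.85)·180 + (-0.25)·290 + (-0.20)·310 = 18.500
  d_2 = (-0.15)·180 + (+0.80)·290 + (-0.05)·310 = 189.500
  d_3 = (-0.25)·180 + (-0.05)·290 + (+0.65)·310 = 142.000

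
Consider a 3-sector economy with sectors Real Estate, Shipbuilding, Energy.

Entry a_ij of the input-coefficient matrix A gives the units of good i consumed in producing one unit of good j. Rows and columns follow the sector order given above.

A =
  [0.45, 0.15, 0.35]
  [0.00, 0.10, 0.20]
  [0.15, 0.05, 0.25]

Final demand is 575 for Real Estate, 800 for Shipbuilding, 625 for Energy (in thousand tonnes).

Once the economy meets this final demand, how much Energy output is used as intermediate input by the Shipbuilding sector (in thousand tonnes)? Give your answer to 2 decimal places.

z_32 = 59.55

I − A =
  [   0.55    -0.15    -0.35]
  [   0.00     0.90    -0.20]
  [  -0.15    -0.05     0.75]
Cofactors of I−A, C_ij = (−1)^(i+j)·(minor ij) (rows/columns in the sector order above):
  C_11 = (0.90)(0.75) − (-0.20)(-0.05) = 0.6650
  C_12 = −[(0.00)(0.75) − (-0.20)(-0.15)] = 0.0300
  C_13 = (0.00)(-0.05) − (0.90)(-0.15) = 0.1350
  C_21 = −[(-0.15)(0.75) − (-0.35)(-0.05)] = 0.1300
  C_22 = (0.55)(0.75) − (-0.35)(-0.15) = 0.3600
  C_23 = −[(0.55)(-0.05) − (-0.15)(-0.15)] = 0.0500
  C_31 = (-0.15)(-0.20) − (-0.35)(0.90) = 0.3450
  C_32 = −[(0.55)(-0.20) − (-0.35)(0.00)] = 0.1100
  C_33 = (0.55)(0.90) − (-0.15)(0.00) = 0.4950
det(I−A) = Σ_j (I−A)_1j·C_1j = (0.55)(0.6650) + (-0.15)(0.0300) + (-0.35)(0.1350) = 0.3140
adj(I−A) = Cᵀ =
  [ 0.6650   0.1300   0.3450]
  [ 0.0300   0.3600   0.1100]
  [ 0.1350   0.0500   0.4950]
(I − A)⁻¹ = adj(I−A) / det(I−A) ≈
  [   2.1178     0.4140     1.0987]
  [   0.0955     1.1465     0.3503]
  [   0.4299     0.1592     1.5764]
First solve x = (I − A)⁻¹ d = adj(I−A)·d / det(I−A); in particular x_2 = (0.0300·575 + 0.3600·800 + 0.1100·625) / 0.3140 = 374.00 / 0.3140 ≈ 1191.0828.
Intermediate flow from 3 to 2: z_32 = a_32 · x_2 = 0.05 × 374.00 / 0.3140 = 18.70 / 0.3140 ≈ 59.55.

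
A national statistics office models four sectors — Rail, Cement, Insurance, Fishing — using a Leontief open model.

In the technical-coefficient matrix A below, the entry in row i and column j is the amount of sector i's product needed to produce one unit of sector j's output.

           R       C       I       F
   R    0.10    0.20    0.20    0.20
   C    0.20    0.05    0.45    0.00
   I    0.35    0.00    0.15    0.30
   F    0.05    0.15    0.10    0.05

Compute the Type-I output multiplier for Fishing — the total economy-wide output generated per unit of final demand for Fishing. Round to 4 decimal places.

m_F = 2.7456

I − A =
  [   0.90    -0.20    -0.20    -0.20]
  [  -0.20     0.95    -0.45     0.00]
  [  -0.35     0.00     0.85    -0.30]
  [  -0.05    -0.15    -0.10     0.95]
Compute the cofactors C_ij = (−1)^(i+j)·(3×3 minor ij) of I−A; the adjugate is their transpose:
adj(I−A) = Cᵀ =
  [ 0.718375   0.190000   0.298500   0.245500]
  [ 0.311875   0.614750   0.422250   0.199000]
  [ 0.339125   0.120500   0.758750   0.311000]
  [ 0.122750   0.119750   0.162250   0.594750]
det(I−A) = Σ_j (I−A)_1j·C_1j = (0.90)(0.718375) + (-0.20)(0.311875) + (-0.20)(0.339125) + (-0.20)(0.122750) = 0.4917875
(I − A)⁻¹ = adj(I−A) / det(I−A) ≈
  [   1.46074     0.38635     0.60697     0.49920]
  [   0.63417     1.25003     0.85860     0.40465]
  [   0.68958     0.24502     1.54284     0.63239]
  [   0.24960     0.24350     0.32992     1.20936]
The output multiplier for sector j is the column-j sum of the Leontief inverse (I − A)⁻¹ = adj(I−A) / det(I−A).
Column F of adj(I−A): (0.245500, 0.199000, 0.311000, 0.594750); det(I−A) = 0.4917875.
m_F = (0.245500 + 0.199000 + 0.311000 + 0.594750) / 0.4917875 = 1.35025 / 0.4917875 ≈ 2.7456.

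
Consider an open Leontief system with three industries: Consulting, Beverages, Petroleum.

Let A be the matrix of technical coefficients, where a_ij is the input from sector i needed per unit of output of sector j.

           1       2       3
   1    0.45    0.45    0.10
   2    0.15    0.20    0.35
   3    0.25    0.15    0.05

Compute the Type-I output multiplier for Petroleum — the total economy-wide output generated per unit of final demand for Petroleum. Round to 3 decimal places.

m_3 = 3.104

I − A =
  [   0.55    -0.45    -0.10]
  [  -0.15     0.80    -0.35]
  [  -0.25    -0.15     0.95]
Cofactors of I−A, C_ij = (−1)^(i+j)·(minor ij) (rows/columns in the sector order above):
  C_11 = (0.80)(0.95) − (-0.35)(-0.15) = 0.7075
  C_12 = −[(-0.15)(0.95) − (-0.35)(-0.25)] = 0.2300
  C_13 = (-0.15)(-0.15) − (0.80)(-0.25) = 0.2225
  C_21 = −[(-0.45)(0.95) − (-0.10)(-0.15)] = 0.4425
  C_22 = (0.55)(0.95) − (-0.10)(-0.25) = 0.4975
  C_23 = −[(0.55)(-0.15) − (-0.45)(-0.25)] = 0.1950
  C_31 = (-0.45)(-0.35) − (-0.10)(0.80) = 0.2375
  C_32 = −[(0.55)(-0.35) − (-0.10)(-0.15)] = 0.2075
  C_33 = (0.55)(0.80) − (-0.45)(-0.15) = 0.3725
det(I−A) = Σ_j (I−A)_1j·C_1j = (0.55)(0.7075) + (-0.45)(0.2300) + (-0.10)(0.2225) = 0.263375
adj(I−A) = Cᵀ =
  [ 0.7075   0.4425   0.2375]
  [ 0.2300   0.4975   0.2075]
  [ 0.2225   0.1950   0.3725]
(I − A)⁻¹ = adj(I−A) / det(I−A) ≈
  [   2.6863     1.6801     0.9018]
  [   0.8733     1.8889     0.7879]
  [   0.8448     0.7404     1.4143]
The output multiplier for sector j is the column-j sum of the Leontief inverse (I − A)⁻¹ = adj(I−A) / det(I−A).
Column 3 of adj(I−A): (0.2375, 0.2075, 0.3725); det(I−A) = 0.263375.
m_3 = (0.2375 + 0.2075 + 0.3725) / 0.263375 = 0.8175 / 0.263375 ≈ 3.104.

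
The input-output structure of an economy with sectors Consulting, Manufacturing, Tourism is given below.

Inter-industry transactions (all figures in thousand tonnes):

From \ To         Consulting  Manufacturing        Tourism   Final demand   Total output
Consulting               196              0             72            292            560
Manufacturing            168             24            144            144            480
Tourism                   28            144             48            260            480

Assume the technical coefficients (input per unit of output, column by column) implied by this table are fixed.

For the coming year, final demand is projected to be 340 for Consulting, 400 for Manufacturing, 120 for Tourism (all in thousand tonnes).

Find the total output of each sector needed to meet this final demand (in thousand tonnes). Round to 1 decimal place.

x_1 = 619.4, x_2 = 748.4, x_3 = 417.2

Technical coefficients a_ij = z_ij / X_j:
  a_11 = 196/560 = 0.35, a_21 = 168/560 = 0.30, a_31 = 28/560 = 0.05
  a_12 = 0/480 = 0.00, a_22 = 24/480 = 0.05, a_32 = 144/480 = 0.30
  a_13 = 72/480 = 0.15, a_23 = 144/480 = 0.30, a_33 = 48/480 = 0.10
I − A =
  [   0.65     0.00    -0.15]
  [  -0.30     0.95    -0.30]
  [  -0.05    -0.30     0.90]
Cofactors of I−A, C_ij = (−1)^(i+j)·(minor ij) (rows/columns in the sector order above):
  C_11 = (0.95)(0.90) − (-0.30)(-0.30) = 0.7650
  C_12 = −[(-0.30)(0.90) − (-0.30)(-0.05)] = 0.2850
  C_13 = (-0.30)(-0.30) − (0.95)(-0.05) = 0.1375
  C_21 = −[(0.00)(0.90) − (-0.15)(-0.30)] = 0.0450
  C_22 = (0.65)(0.90) − (-0.15)(-0.05) = 0.5775
  C_23 = −[(0.65)(-0.30) − (0.00)(-0.05)] = 0.1950
  C_31 = (0.00)(-0.30) − (-0.15)(0.95) = 0.1425
  C_32 = −[(0.65)(-0.30) − (-0.15)(-0.30)] = 0.2400
  C_33 = (0.65)(0.95) − (0.00)(-0.30) = 0.6175
det(I−A) = Σ_j (I−A)_1j·C_1j = (0.65)(0.7650) + (0.00)(0.2850) + (-0.15)(0.1375) = 0.476625
adj(I−A) = Cᵀ =
  [ 0.7650   0.0450   0.1425]
  [ 0.2850   0.5775   0.2400]
  [ 0.1375   0.1950   0.6175]
(I − A)⁻¹ = adj(I−A) / det(I−A) ≈
  [   1.6050     0.0944     0.2990]
  [   0.5980     1.2116     0.5035]
  [   0.2885     0.4091     1.2956]
x = (I − A)⁻¹ d = adj(I−A)·d / det(I−A), with det(I−A) = 0.476625:
  x_1 = (0.7650·340 + 0.0450·400 + 0.1425·120) / 0.476625 = 295.20 / 0.476625 ≈ 619.4
  x_2 = (0.2850·340 + 0.5775·400 + 0.2400·120) / 0.476625 = 356.70 / 0.476625 ≈ 748.4
  x_3 = (0.1375·340 + 0.1950·400 + 0.6175·120) / 0.476625 = 198.85 / 0.476625 ≈ 417.2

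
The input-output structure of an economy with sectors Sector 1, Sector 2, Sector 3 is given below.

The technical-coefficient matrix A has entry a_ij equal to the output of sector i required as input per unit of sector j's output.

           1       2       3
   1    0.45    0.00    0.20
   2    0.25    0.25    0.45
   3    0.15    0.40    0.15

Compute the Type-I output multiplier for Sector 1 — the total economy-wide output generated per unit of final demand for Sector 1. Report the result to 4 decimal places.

m_1 = 4.5427

I − A =
  [   0.55     0.00    -0.20]
  [  -0.25     0.75    -0.45]
  [  -0.15    -0.40     0.85]
Cofactors of I−A, C_ij = (−1)^(i+j)·(minor ij) (rows/columns in the sector order above):
  C_11 = (0.75)(0.85) − (-0.45)(-0.40) = 0.4575
  C_12 = −[(-0.25)(0.85) − (-0.45)(-0.15)] = 0.2800
  C_13 = (-0.25)(-0.40) − (0.75)(-0.15) = 0.2125
  C_21 = −[(0.00)(0.85) − (-0.20)(-0.40)] = 0.0800
  C_22 = (0.55)(0.85) − (-0.20)(-0.15) = 0.4375
  C_23 = −[(0.55)(-0.40) − (0.00)(-0.15)] = 0.2200
  C_31 = (0.00)(-0.45) − (-0.20)(0.75) = 0.1500
  C_32 = −[(0.55)(-0.45) − (-0.20)(-0.25)] = 0.2975
  C_33 = (0.55)(0.75) − (0.00)(-0.25) = 0.4125
det(I−A) = Σ_j (I−A)_1j·C_1j = (0.55)(0.4575) + (0.00)(0.2800) + (-0.20)(0.2125) = 0.209125
adj(I−A) = Cᵀ =
  [ 0.4575   0.0800   0.1500]
  [ 0.2800   0.4375   0.2975]
  [ 0.2125   0.2200   0.4125]
(I − A)⁻¹ = adj(I−A) / det(I−A) ≈
  [   2.18769     0.38255     0.71727]
  [   1.33891     2.09205     1.42259]
  [   1.01614     1.05200     1.97250]
The output multiplier for sector j is the column-j sum of the Leontief inverse (I − A)⁻¹ = adj(I−A) / det(I−A).
Column 1 of adj(I−A): (0.4575, 0.2800, 0.2125); det(I−A) = 0.209125.
m_1 = (0.4575 + 0.2800 + 0.2125) / 0.209125 = 0.95 / 0.209125 ≈ 4.5427.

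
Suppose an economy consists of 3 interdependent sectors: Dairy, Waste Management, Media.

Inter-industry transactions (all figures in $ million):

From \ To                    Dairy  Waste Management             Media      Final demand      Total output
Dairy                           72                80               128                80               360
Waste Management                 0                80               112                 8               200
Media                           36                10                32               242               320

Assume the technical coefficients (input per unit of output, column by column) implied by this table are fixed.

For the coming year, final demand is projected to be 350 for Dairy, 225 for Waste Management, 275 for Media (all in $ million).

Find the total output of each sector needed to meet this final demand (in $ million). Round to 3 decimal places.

x_D = 981.250, x_W = 637.500, x_M = 450.000

Technical coefficients a_ij = z_ij / X_j:
  a_DD = 72/360 = 0.20, a_WD = 0/360 = 0.00, a_MD = 36/360 = 0.10
  a_DW = 80/200 = 0.40, a_WW = 80/200 = 0.40, a_MW = 10/200 = 0.05
  a_DM = 128/320 = 0.40, a_WM = 112/320 = 0.35, a_MM = 32/320 = 0.10
I − A =
  [   0.80    -0.40    -0.40]
  [   0.00     0.60    -0.35]
  [  -0.10    -0.05     0.90]
Cofactors of I−A, C_ij = (−1)^(i+j)·(minor ij) (rows/columns in the sector order above):
  C_11 = (0.60)(0.90) − (-0.35)(-0.05) = 0.5225
  C_12 = −[(0.00)(0.90) − (-0.35)(-0.10)] = 0.0350
  C_13 = (0.00)(-0.05) − (0.60)(-0.10) = 0.0600
  C_21 = −[(-0.40)(0.90) − (-0.40)(-0.05)] = 0.3800
  C_22 = (0.80)(0.90) − (-0.40)(-0.10) = 0.6800
  C_23 = −[(0.80)(-0.05) − (-0.40)(-0.10)] = 0.0800
  C_31 = (-0.40)(-0.35) − (-0.40)(0.60) = 0.3800
  C_32 = −[(0.80)(-0.35) − (-0.40)(0.00)] = 0.2800
  C_33 = (0.80)(0.60) − (-0.40)(0.00) = 0.4800
det(I−A) = Σ_j (I−A)_1j·C_1j = (0.80)(0.5225) + (-0.40)(0.0350) + (-0.40)(0.0600) = 0.3800
adj(I−A) = Cᵀ =
  [ 0.5225   0.3800   0.3800]
  [ 0.0350   0.6800   0.2800]
  [ 0.0600   0.0800   0.4800]
(I − A)⁻¹ = adj(I−A) / det(I−A) ≈
  [   1.3750     1.0000     1.0000]
  [   0.0921     1.7895     0.7368]
  [   0.1579     0.2105     1.2632]
x = (I − A)⁻¹ d = adj(I−A)·d / det(I−A), with det(I−A) = 0.3800:
  x_D = (0.5225·350 + 0.3800·225 + 0.3800·275) / 0.3800 = 372.875 / 0.3800 = 981.250
  x_W = (0.0350·350 + 0.6800·225 + 0.2800·275) / 0.3800 = 242.25 / 0.3800 = 637.500
  x_M = (0.0600·350 + 0.0800·225 + 0.4800·275) / 0.3800 = 171.00 / 0.3800 = 450.000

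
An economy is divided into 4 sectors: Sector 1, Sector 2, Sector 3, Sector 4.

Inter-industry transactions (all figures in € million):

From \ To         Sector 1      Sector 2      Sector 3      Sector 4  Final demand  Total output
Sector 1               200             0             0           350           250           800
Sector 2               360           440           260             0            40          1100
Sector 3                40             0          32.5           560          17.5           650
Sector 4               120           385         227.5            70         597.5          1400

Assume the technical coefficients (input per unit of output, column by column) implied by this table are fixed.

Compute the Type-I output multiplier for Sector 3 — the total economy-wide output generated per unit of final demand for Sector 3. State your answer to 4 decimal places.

Technical coefficients a_ij = z_ij / X_j:
  a_11 = 200/800 = 0.25, a_21 = 360/800 = 0.45, a_31 = 40/800 = 0.05, a_41 = 120/800 = 0.15
  a_12 = 0/1100 = 0.00, a_22 = 440/1100 = 0.40, a_32 = 0/1100 = 0.00, a_42 = 385/1100 = 0.35
  a_13 = 0/650 = 0.00, a_23 = 260/650 = 0.40, a_33 = 32.5/650 = 0.05, a_43 = 227.5/650 = 0.35
  a_14 = 350/1400 = 0.25, a_24 = 0/1400 = 0.00, a_34 = 560/1400 = 0.40, a_44 = 70/1400 = 0.05
I − A =
  [   0.75     0.00     0.00    -0.25]
  [  -0.45     0.60    -0.40     0.00]
  [  -0.05     0.00     0.95    -0.40]
  [  -0.15    -0.35    -0.35     0.95]
Compute the cofactors C_ij = (−1)^(i+j)·(3×3 minor ij) of I−A; the adjugate is their transpose:
adj(I−A) = Cᵀ =
  [ 0.401500   0.083125   0.087500   0.142500]
  [ 0.386125   0.531875   0.309375   0.231875]
  [ 0.127500   0.109375   0.365625   0.187500]
  [ 0.252625   0.249375   0.262500   0.427500]
det(I−A) = Σ_j (I−A)_1j·C_1j = (0.75)(0.401500) + (0.00)(0.386125) + (0.00)(0.127500) + (-0.25)(0.252625) = 0.23796875
(I − A)⁻¹ = adj(I−A) / det(I−A) ≈
  [   1.68720     0.34931     0.36770     0.59882]
  [   1.62259     2.23506     1.30007     0.97439]
  [   0.53578     0.45962     1.53644     0.78792]
  [   1.06159     1.04793     1.10309     1.79645]
The output multiplier for sector j is the column-j sum of the Leontief inverse (I − A)⁻¹ = adj(I−A) / det(I−A).
Column 3 of adj(I−A): (0.087500, 0.309375, 0.365625, 0.262500); det(I−A) = 0.23796875.
m_3 = (0.087500 + 0.309375 + 0.365625 + 0.262500) / 0.23796875 = 1.025 / 0.23796875 ≈ 4.3073.

m_3 = 4.3073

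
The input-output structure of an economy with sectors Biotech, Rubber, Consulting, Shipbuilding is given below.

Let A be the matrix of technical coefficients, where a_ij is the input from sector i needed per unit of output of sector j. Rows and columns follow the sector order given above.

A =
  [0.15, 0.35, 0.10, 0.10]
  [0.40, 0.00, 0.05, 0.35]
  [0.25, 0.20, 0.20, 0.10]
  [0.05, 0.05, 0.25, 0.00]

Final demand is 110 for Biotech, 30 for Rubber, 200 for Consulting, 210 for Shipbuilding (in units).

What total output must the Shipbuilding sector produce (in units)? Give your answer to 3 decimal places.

I − A =
  [   0.85    -0.35    -0.10    -0.10]
  [  -0.40     1.00    -0.05    -0.35]
  [  -0.25    -0.20     0.80    -0.10]
  [  -0.05    -0.05    -0.25     1.00]
Compute the cofactors C_ij = (−1)^(i+j)·(3×3 minor ij) of I−A; the adjugate is their transpose:
adj(I−A) = Cᵀ =
  [ 0.733250   0.300750   0.171625   0.195750]
  [ 0.358625   0.623000   0.168375   0.270750]
  [ 0.336125   0.263750   0.682000   0.194125]
  [ 0.138625   0.112125   0.187500   0.522125]
det(I−A) = Σ_j (I−A)_1j·C_1j = (0.85)(0.733250) + (-0.35)(0.358625) + (-0.10)(0.336125) + (-0.10)(0.138625) = 0.45026875
(I − A)⁻¹ = adj(I−A) / det(I−A) ≈
  [   1.6285     0.6679     0.3812     0.4347]
  [   0.7965     1.3836     0.3739     0.6013]
  [   0.7465     0.5858     1.5147     0.4311]
  [   0.3079     0.2490     0.4164     1.1596]
x = (I − A)⁻¹ d = adj(I−A)·d / det(I−A), with det(I−A) = 0.45026875:
  x_1 = (0.733250·110 + 0.300750·30 + 0.171625·200 + 0.195750·210) / 0.45026875 = 165.1125 / 0.45026875 ≈ 366.698
  x_2 = (0.358625·110 + 0.623000·30 + 0.168375·200 + 0.270750·210) / 0.45026875 = 148.67125 / 0.45026875 ≈ 330.183
  x_3 = (0.336125·110 + 0.263750·30 + 0.682000·200 + 0.194125·210) / 0.45026875 = 222.0525 / 0.45026875 ≈ 493.155
  x_4 = (0.138625·110 + 0.112125·30 + 0.187500·200 + 0.522125·210) / 0.45026875 = 165.75875 / 0.45026875 ≈ 368.133

x_4 = 368.133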